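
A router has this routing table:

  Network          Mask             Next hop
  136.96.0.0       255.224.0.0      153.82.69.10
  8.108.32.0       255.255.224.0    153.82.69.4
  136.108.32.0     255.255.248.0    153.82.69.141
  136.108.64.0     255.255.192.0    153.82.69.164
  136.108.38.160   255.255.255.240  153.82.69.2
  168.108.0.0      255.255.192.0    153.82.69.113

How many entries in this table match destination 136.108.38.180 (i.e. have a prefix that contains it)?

Prefixes containing 136.108.38.180:
  136.96.0.0/11 (136.96.0.0 - 136.127.255.255)
  136.108.32.0/21 (136.108.32.0 - 136.108.39.255)
Total matching entries: 2.

2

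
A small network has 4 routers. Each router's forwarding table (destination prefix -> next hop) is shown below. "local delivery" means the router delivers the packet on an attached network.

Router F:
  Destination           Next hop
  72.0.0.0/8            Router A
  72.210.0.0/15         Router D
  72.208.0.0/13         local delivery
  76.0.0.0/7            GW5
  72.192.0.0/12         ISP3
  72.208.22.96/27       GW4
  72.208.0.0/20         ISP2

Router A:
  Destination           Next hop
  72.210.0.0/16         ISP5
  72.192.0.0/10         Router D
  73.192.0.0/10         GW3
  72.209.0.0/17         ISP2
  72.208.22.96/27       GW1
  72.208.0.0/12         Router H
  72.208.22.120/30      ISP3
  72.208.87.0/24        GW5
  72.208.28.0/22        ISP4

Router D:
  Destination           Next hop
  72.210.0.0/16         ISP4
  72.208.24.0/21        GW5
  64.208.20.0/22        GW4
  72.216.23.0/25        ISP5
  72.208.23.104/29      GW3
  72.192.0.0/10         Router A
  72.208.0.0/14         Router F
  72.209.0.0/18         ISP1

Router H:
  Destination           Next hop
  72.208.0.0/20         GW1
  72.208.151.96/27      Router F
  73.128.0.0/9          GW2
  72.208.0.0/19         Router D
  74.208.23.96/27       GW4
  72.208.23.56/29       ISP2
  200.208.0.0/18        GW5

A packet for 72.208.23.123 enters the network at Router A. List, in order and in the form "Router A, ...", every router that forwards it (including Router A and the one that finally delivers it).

Router A, Router H, Router D, Router F

At Router A: longest match for 72.208.23.123 is 72.208.0.0/12 -> Router H
At Router H: longest match for 72.208.23.123 is 72.208.0.0/19 -> Router D
At Router D: longest match for 72.208.23.123 is 72.208.0.0/14 -> Router F
At Router F: longest match for 72.208.23.123 is 72.208.0.0/13 -> local delivery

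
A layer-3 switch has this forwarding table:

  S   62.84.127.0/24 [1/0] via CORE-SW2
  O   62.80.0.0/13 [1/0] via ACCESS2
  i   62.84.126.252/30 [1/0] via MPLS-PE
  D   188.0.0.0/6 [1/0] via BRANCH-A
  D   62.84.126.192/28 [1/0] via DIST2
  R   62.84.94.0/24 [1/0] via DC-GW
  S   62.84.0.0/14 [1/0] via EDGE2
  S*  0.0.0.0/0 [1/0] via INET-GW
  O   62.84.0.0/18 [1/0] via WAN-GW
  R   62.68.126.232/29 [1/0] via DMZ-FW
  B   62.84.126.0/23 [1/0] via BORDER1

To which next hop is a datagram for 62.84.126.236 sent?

Routes whose prefix contains 62.84.126.236:
  0.0.0.0/0 (default, matches everything) -> INET-GW
  62.80.0.0/13 (62.80.0.0 - 62.87.255.255) -> ACCESS2
  62.84.0.0/14 (62.84.0.0 - 62.87.255.255) -> EDGE2
  62.84.126.0/23 (62.84.126.0 - 62.84.127.255) -> BORDER1
More-specific entries that do NOT match:
  62.84.126.252/30 (62.84.126.252 - 62.84.126.255) does not contain 62.84.126.236
  62.68.126.232/29 (62.68.126.232 - 62.68.126.239) does not contain 62.84.126.236
  62.84.126.192/28 (62.84.126.192 - 62.84.126.207) does not contain 62.84.126.236
  62.84.127.0/24 (62.84.127.0 - 62.84.127.255) does not contain 62.84.126.236
  62.84.94.0/24 (62.84.94.0 - 62.84.94.255) does not contain 62.84.126.236
Longest matching prefix is /23 -> next hop BORDER1.

BORDER1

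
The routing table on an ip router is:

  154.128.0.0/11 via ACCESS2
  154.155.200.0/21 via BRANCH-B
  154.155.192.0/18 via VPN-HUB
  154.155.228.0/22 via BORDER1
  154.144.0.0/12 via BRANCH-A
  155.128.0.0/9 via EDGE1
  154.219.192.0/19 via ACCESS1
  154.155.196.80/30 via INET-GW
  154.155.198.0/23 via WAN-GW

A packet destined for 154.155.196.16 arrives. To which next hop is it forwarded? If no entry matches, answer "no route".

VPN-HUB

Routes whose prefix contains 154.155.196.16:
  154.128.0.0/11 (154.128.0.0 - 154.159.255.255) -> ACCESS2
  154.144.0.0/12 (154.144.0.0 - 154.159.255.255) -> BRANCH-A
  154.155.192.0/18 (154.155.192.0 - 154.155.255.255) -> VPN-HUB
More-specific entries that do NOT match:
  154.155.196.80/30 (154.155.196.80 - 154.155.196.83) does not contain 154.155.196.16
  154.155.198.0/23 (154.155.198.0 - 154.155.199.255) does not contain 154.155.196.16
  154.155.228.0/22 (154.155.228.0 - 154.155.231.255) does not contain 154.155.196.16
  154.155.200.0/21 (154.155.200.0 - 154.155.207.255) does not contain 154.155.196.16
  154.219.192.0/19 (154.219.192.0 - 154.219.223.255) does not contain 154.155.196.16
Longest matching prefix is /18 -> next hop VPN-HUB.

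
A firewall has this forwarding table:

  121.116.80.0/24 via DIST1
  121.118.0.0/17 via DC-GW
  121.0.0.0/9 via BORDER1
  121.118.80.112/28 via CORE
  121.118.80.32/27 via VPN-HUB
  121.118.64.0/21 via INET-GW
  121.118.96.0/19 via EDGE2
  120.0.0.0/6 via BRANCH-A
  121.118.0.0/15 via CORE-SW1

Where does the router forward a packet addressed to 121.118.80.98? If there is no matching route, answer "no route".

DC-GW

Routes whose prefix contains 121.118.80.98:
  120.0.0.0/6 (120.0.0.0 - 123.255.255.255) -> BRANCH-A
  121.0.0.0/9 (121.0.0.0 - 121.127.255.255) -> BORDER1
  121.118.0.0/15 (121.118.0.0 - 121.119.255.255) -> CORE-SW1
  121.118.0.0/17 (121.118.0.0 - 121.118.127.255) -> DC-GW
More-specific entries that do NOT match:
  121.118.80.112/28 (121.118.80.112 - 121.118.80.127) does not contain 121.118.80.98
  121.118.80.32/27 (121.118.80.32 - 121.118.80.63) does not contain 121.118.80.98
  121.116.80.0/24 (121.116.80.0 - 121.116.80.255) does not contain 121.118.80.98
  121.118.64.0/21 (121.118.64.0 - 121.118.71.255) does not contain 121.118.80.98
  121.118.96.0/19 (121.118.96.0 - 121.118.127.255) does not contain 121.118.80.98
Longest matching prefix is /17 -> next hop DC-GW.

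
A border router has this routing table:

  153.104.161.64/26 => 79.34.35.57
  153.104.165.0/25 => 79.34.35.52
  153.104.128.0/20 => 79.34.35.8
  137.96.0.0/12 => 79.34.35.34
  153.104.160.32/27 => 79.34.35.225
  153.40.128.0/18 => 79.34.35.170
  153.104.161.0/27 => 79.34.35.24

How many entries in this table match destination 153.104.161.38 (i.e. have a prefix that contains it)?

No listed prefix contains 153.104.161.38.
Total matching entries: 0.

0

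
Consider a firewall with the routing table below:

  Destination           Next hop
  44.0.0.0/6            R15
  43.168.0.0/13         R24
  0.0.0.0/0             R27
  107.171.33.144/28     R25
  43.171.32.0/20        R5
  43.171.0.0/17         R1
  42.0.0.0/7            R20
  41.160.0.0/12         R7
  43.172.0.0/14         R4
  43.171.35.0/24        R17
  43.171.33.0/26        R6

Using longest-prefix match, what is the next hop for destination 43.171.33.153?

Routes whose prefix contains 43.171.33.153:
  0.0.0.0/0 (default, matches everything) -> R27
  42.0.0.0/7 (42.0.0.0 - 43.255.255.255) -> R20
  43.168.0.0/13 (43.168.0.0 - 43.175.255.255) -> R24
  43.171.0.0/17 (43.171.0.0 - 43.171.127.255) -> R1
  43.171.32.0/20 (43.171.32.0 - 43.171.47.255) -> R5
More-specific entries that do NOT match:
  107.171.33.144/28 (107.171.33.144 - 107.171.33.159) does not contain 43.171.33.153
  43.171.33.0/26 (43.171.33.0 - 43.171.33.63) does not contain 43.171.33.153
  43.171.35.0/24 (43.171.35.0 - 43.171.35.255) does not contain 43.171.33.153
Longest matching prefix is /20 -> next hop R5.

R5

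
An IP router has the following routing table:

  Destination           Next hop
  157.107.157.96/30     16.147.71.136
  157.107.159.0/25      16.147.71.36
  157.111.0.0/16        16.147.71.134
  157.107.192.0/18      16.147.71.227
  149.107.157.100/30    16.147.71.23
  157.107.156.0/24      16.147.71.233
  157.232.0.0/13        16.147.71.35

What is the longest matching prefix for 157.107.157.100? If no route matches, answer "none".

157.107.157.100 is outside every listed prefix and there is no default route.

none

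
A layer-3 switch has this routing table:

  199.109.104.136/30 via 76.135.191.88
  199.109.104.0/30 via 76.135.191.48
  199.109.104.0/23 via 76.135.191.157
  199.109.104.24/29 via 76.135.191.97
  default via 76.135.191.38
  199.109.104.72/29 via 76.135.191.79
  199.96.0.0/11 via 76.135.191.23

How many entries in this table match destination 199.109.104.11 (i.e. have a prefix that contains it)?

3

Prefixes containing 199.109.104.11:
  0.0.0.0/0 (default, matches everything)
  199.96.0.0/11 (199.96.0.0 - 199.127.255.255)
  199.109.104.0/23 (199.109.104.0 - 199.109.105.255)
Total matching entries: 3.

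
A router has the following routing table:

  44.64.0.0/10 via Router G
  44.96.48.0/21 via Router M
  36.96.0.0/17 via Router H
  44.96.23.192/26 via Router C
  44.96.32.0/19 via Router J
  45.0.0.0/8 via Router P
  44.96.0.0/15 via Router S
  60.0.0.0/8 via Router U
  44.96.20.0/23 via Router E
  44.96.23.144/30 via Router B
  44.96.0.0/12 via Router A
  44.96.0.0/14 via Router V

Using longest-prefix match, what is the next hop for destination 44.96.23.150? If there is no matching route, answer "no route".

Router S

Routes whose prefix contains 44.96.23.150:
  44.64.0.0/10 (44.64.0.0 - 44.127.255.255) -> Router G
  44.96.0.0/12 (44.96.0.0 - 44.111.255.255) -> Router A
  44.96.0.0/14 (44.96.0.0 - 44.99.255.255) -> Router V
  44.96.0.0/15 (44.96.0.0 - 44.97.255.255) -> Router S
More-specific entries that do NOT match:
  44.96.23.144/30 (44.96.23.144 - 44.96.23.147) does not contain 44.96.23.150
  44.96.23.192/26 (44.96.23.192 - 44.96.23.255) does not contain 44.96.23.150
  44.96.20.0/23 (44.96.20.0 - 44.96.21.255) does not contain 44.96.23.150
  44.96.48.0/21 (44.96.48.0 - 44.96.55.255) does not contain 44.96.23.150
  44.96.32.0/19 (44.96.32.0 - 44.96.63.255) does not contain 44.96.23.150
  36.96.0.0/17 (36.96.0.0 - 36.96.127.255) does not contain 44.96.23.150
Longest matching prefix is /15 -> next hop Router S.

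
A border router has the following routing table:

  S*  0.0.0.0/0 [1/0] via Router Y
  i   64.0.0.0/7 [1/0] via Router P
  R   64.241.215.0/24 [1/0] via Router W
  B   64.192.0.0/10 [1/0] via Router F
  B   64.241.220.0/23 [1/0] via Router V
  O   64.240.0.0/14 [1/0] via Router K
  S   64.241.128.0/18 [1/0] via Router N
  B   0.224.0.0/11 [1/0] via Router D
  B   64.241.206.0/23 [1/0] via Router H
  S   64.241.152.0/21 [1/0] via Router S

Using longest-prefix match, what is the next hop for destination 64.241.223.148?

Routes whose prefix contains 64.241.223.148:
  0.0.0.0/0 (default, matches everything) -> Router Y
  64.0.0.0/7 (64.0.0.0 - 65.255.255.255) -> Router P
  64.192.0.0/10 (64.192.0.0 - 64.255.255.255) -> Router F
  64.240.0.0/14 (64.240.0.0 - 64.243.255.255) -> Router K
More-specific entries that do NOT match:
  64.241.215.0/24 (64.241.215.0 - 64.241.215.255) does not contain 64.241.223.148
  64.241.220.0/23 (64.241.220.0 - 64.241.221.255) does not contain 64.241.223.148
  64.241.206.0/23 (64.241.206.0 - 64.241.207.255) does not contain 64.241.223.148
  64.241.152.0/21 (64.241.152.0 - 64.241.159.255) does not contain 64.241.223.148
  64.241.128.0/18 (64.241.128.0 - 64.241.191.255) does not contain 64.241.223.148
Longest matching prefix is /14 -> next hop Router K.

Router K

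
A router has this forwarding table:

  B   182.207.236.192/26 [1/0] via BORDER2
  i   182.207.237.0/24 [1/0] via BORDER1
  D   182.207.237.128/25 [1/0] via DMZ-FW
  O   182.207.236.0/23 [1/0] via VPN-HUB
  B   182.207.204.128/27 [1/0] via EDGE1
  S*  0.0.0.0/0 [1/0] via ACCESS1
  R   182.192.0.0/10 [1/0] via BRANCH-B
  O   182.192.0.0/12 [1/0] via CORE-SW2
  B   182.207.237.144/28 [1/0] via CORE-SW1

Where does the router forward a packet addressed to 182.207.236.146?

VPN-HUB

Routes whose prefix contains 182.207.236.146:
  0.0.0.0/0 (default, matches everything) -> ACCESS1
  182.192.0.0/10 (182.192.0.0 - 182.255.255.255) -> BRANCH-B
  182.192.0.0/12 (182.192.0.0 - 182.207.255.255) -> CORE-SW2
  182.207.236.0/23 (182.207.236.0 - 182.207.237.255) -> VPN-HUB
More-specific entries that do NOT match:
  182.207.237.144/28 (182.207.237.144 - 182.207.237.159) does not contain 182.207.236.146
  182.207.204.128/27 (182.207.204.128 - 182.207.204.159) does not contain 182.207.236.146
  182.207.236.192/26 (182.207.236.192 - 182.207.236.255) does not contain 182.207.236.146
  182.207.237.128/25 (182.207.237.128 - 182.207.237.255) does not contain 182.207.236.146
  182.207.237.0/24 (182.207.237.0 - 182.207.237.255) does not contain 182.207.236.146
Longest matching prefix is /23 -> next hop VPN-HUB.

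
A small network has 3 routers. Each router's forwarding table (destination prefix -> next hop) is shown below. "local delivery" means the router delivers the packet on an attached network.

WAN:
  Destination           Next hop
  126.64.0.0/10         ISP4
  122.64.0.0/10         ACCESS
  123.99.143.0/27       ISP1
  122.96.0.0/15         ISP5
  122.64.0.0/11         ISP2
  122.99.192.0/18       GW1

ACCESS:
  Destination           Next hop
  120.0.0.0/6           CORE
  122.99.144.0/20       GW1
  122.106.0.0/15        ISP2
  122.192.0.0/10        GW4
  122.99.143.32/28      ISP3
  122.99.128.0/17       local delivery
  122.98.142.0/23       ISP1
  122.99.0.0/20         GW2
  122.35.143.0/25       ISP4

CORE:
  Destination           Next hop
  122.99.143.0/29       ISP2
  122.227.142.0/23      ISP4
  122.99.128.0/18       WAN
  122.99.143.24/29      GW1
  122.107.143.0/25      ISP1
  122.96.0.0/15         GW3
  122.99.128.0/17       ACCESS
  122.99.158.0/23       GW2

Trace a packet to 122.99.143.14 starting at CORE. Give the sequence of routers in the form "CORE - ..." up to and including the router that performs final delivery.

CORE - WAN - ACCESS

At CORE: longest match for 122.99.143.14 is 122.99.128.0/18 -> WAN
At WAN: longest match for 122.99.143.14 is 122.64.0.0/10 -> ACCESS
At ACCESS: longest match for 122.99.143.14 is 122.99.128.0/17 -> local delivery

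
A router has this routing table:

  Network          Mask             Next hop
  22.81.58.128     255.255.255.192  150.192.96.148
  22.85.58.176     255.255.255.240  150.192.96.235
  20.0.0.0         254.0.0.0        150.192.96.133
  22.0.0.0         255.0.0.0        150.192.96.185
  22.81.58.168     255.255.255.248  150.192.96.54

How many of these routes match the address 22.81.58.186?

Prefixes containing 22.81.58.186:
  22.0.0.0/8 (22.0.0.0 - 22.255.255.255)
  22.81.58.128/26 (22.81.58.128 - 22.81.58.191)
Total matching entries: 2.

2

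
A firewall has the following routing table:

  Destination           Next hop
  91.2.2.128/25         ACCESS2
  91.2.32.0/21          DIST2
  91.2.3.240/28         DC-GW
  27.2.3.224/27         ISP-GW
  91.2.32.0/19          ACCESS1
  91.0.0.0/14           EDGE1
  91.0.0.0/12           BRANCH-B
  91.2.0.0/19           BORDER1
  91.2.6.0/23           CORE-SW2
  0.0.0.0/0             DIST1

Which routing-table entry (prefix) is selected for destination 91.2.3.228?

91.2.0.0/19

Entries matching 91.2.3.228:
  0.0.0.0/0 (default, matches everything)
  91.0.0.0/12 (91.0.0.0 - 91.15.255.255)
  91.0.0.0/14 (91.0.0.0 - 91.3.255.255)
  91.2.0.0/19 (91.2.0.0 - 91.2.31.255)
Most specific is 91.2.0.0/19.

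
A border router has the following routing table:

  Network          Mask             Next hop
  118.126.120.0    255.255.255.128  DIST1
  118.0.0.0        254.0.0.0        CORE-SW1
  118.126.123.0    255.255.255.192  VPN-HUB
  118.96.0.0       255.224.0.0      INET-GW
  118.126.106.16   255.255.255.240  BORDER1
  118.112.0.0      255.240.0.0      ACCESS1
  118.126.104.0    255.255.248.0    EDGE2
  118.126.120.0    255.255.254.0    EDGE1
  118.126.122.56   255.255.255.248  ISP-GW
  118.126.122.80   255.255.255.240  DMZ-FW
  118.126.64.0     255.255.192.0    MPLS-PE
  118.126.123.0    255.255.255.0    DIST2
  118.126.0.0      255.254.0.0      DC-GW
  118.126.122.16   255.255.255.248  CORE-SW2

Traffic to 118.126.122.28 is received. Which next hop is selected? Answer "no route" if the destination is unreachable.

MPLS-PE

Routes whose prefix contains 118.126.122.28:
  118.0.0.0/7 (118.0.0.0 - 119.255.255.255) -> CORE-SW1
  118.96.0.0/11 (118.96.0.0 - 118.127.255.255) -> INET-GW
  118.112.0.0/12 (118.112.0.0 - 118.127.255.255) -> ACCESS1
  118.126.0.0/15 (118.126.0.0 - 118.127.255.255) -> DC-GW
  118.126.64.0/18 (118.126.64.0 - 118.126.127.255) -> MPLS-PE
More-specific entries that do NOT match:
  118.126.122.56/29 (118.126.122.56 - 118.126.122.63) does not contain 118.126.122.28
  118.126.122.16/29 (118.126.122.16 - 118.126.122.23) does not contain 118.126.122.28
  118.126.106.16/28 (118.126.106.16 - 118.126.106.31) does not contain 118.126.122.28
  118.126.122.80/28 (118.126.122.80 - 118.126.122.95) does not contain 118.126.122.28
  118.126.123.0/26 (118.126.123.0 - 118.126.123.63) does not contain 118.126.122.28
  118.126.120.0/25 (118.126.120.0 - 118.126.120.127) does not contain 118.126.122.28
  118.126.123.0/24 (118.126.123.0 - 118.126.123.255) does not contain 118.126.122.28
  118.126.120.0/23 (118.126.120.0 - 118.126.121.255) does not contain 118.126.122.28
  118.126.104.0/21 (118.126.104.0 - 118.126.111.255) does not contain 118.126.122.28
Longest matching prefix is /18 -> next hop MPLS-PE.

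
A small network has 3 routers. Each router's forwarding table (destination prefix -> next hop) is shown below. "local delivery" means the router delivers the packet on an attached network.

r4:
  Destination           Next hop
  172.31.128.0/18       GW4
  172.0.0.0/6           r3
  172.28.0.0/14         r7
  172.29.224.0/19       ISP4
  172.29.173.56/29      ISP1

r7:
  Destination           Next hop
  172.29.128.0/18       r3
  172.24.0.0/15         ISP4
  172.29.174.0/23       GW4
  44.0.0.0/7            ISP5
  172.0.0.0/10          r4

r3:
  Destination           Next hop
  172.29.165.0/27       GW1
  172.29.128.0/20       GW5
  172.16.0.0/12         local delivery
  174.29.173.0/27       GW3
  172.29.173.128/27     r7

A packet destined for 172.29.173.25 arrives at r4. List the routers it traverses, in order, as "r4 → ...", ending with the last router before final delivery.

r4 → r7 → r3

At r4: longest match for 172.29.173.25 is 172.28.0.0/14 -> r7
At r7: longest match for 172.29.173.25 is 172.29.128.0/18 -> r3
At r3: longest match for 172.29.173.25 is 172.16.0.0/12 -> local delivery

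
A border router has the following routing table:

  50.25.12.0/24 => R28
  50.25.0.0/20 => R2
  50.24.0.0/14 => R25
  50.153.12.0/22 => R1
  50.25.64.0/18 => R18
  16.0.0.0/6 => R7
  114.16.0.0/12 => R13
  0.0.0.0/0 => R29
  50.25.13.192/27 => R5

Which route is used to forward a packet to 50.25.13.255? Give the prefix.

Entries matching 50.25.13.255:
  0.0.0.0/0 (default, matches everything)
  50.24.0.0/14 (50.24.0.0 - 50.27.255.255)
  50.25.0.0/20 (50.25.0.0 - 50.25.15.255)
Most specific is 50.25.0.0/20.

50.25.0.0/20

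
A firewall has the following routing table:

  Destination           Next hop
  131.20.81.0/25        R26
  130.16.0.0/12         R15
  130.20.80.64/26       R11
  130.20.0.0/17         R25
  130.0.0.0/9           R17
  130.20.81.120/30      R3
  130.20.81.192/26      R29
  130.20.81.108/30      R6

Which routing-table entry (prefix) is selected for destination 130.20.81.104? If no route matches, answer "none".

Entries matching 130.20.81.104:
  130.0.0.0/9 (130.0.0.0 - 130.127.255.255)
  130.16.0.0/12 (130.16.0.0 - 130.31.255.255)
  130.20.0.0/17 (130.20.0.0 - 130.20.127.255)
Most specific is 130.20.0.0/17.

130.20.0.0/17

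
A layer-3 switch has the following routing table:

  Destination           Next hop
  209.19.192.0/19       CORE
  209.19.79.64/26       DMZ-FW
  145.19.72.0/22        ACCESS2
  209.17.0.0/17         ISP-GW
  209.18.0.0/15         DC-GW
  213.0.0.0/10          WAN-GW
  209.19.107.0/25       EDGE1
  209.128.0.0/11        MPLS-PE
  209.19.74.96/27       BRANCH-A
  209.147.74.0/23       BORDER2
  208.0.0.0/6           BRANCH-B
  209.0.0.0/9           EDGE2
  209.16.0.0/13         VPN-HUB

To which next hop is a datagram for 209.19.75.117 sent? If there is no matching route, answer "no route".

Routes whose prefix contains 209.19.75.117:
  208.0.0.0/6 (208.0.0.0 - 211.255.255.255) -> BRANCH-B
  209.0.0.0/9 (209.0.0.0 - 209.127.255.255) -> EDGE2
  209.16.0.0/13 (209.16.0.0 - 209.23.255.255) -> VPN-HUB
  209.18.0.0/15 (209.18.0.0 - 209.19.255.255) -> DC-GW
More-specific entries that do NOT match:
  209.19.74.96/27 (209.19.74.96 - 209.19.74.127) does not contain 209.19.75.117
  209.19.79.64/26 (209.19.79.64 - 209.19.79.127) does not contain 209.19.75.117
  209.19.107.0/25 (209.19.107.0 - 209.19.107.127) does not contain 209.19.75.117
  209.147.74.0/23 (209.147.74.0 - 209.147.75.255) does not contain 209.19.75.117
  145.19.72.0/22 (145.19.72.0 - 145.19.75.255) does not contain 209.19.75.117
  209.19.192.0/19 (209.19.192.0 - 209.19.223.255) does not contain 209.19.75.117
  209.17.0.0/17 (209.17.0.0 - 209.17.127.255) does not contain 209.19.75.117
Longest matching prefix is /15 -> next hop DC-GW.

DC-GW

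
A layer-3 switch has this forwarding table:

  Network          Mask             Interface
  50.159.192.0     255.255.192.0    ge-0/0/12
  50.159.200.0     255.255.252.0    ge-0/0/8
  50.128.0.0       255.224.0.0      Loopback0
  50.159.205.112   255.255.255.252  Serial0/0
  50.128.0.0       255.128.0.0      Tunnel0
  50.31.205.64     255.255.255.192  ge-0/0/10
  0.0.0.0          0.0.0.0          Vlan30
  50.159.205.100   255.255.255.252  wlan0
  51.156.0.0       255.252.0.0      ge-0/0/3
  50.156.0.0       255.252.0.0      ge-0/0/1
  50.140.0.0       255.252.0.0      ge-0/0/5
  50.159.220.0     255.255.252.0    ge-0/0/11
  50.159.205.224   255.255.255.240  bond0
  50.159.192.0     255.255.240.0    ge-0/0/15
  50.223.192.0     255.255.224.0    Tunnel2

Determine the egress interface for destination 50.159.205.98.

Routes whose prefix contains 50.159.205.98:
  0.0.0.0/0 (default, matches everything) -> Vlan30
  50.128.0.0/9 (50.128.0.0 - 50.255.255.255) -> Tunnel0
  50.128.0.0/11 (50.128.0.0 - 50.159.255.255) -> Loopback0
  50.156.0.0/14 (50.156.0.0 - 50.159.255.255) -> ge-0/0/1
  50.159.192.0/18 (50.159.192.0 - 50.159.255.255) -> ge-0/0/12
  50.159.192.0/20 (50.159.192.0 - 50.159.207.255) -> ge-0/0/15
More-specific entries that do NOT match:
  50.159.205.112/30 (50.159.205.112 - 50.159.205.115) does not contain 50.159.205.98
  50.159.205.100/30 (50.159.205.100 - 50.159.205.103) does not contain 50.159.205.98
  50.159.205.224/28 (50.159.205.224 - 50.159.205.239) does not contain 50.159.205.98
  50.31.205.64/26 (50.31.205.64 - 50.31.205.127) does not contain 50.159.205.98
  50.159.200.0/22 (50.159.200.0 - 50.159.203.255) does not contain 50.159.205.98
  50.159.220.0/22 (50.159.220.0 - 50.159.223.255) does not contain 50.159.205.98
Longest matching prefix is /20 -> interface ge-0/0/15.

ge-0/0/15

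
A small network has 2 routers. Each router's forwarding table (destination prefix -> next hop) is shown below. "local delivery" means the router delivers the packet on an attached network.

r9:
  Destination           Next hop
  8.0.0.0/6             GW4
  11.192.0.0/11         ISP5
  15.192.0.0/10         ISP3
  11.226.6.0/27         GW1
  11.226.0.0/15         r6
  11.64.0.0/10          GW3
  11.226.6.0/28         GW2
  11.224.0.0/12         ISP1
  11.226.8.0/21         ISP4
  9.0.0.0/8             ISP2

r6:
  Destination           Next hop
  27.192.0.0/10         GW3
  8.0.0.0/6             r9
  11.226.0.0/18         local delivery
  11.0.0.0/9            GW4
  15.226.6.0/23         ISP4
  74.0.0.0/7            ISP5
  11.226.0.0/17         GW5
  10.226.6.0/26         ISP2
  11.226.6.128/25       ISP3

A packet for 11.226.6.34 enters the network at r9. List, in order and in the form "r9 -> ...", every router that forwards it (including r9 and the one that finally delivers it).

At r9: longest match for 11.226.6.34 is 11.226.0.0/15 -> r6
At r6: longest match for 11.226.6.34 is 11.226.0.0/18 -> local delivery

r9 -> r6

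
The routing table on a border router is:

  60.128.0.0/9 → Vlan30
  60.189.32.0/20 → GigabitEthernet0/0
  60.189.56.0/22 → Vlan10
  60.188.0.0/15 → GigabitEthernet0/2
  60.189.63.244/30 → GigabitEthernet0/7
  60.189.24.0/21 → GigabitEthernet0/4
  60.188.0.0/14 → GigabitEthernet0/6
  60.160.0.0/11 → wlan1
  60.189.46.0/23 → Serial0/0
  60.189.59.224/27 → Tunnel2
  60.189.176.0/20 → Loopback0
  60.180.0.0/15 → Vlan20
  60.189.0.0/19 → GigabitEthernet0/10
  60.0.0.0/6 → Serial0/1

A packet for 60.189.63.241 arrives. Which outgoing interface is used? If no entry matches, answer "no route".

GigabitEthernet0/2

Routes whose prefix contains 60.189.63.241:
  60.0.0.0/6 (60.0.0.0 - 63.255.255.255) -> Serial0/1
  60.128.0.0/9 (60.128.0.0 - 60.255.255.255) -> Vlan30
  60.160.0.0/11 (60.160.0.0 - 60.191.255.255) -> wlan1
  60.188.0.0/14 (60.188.0.0 - 60.191.255.255) -> GigabitEthernet0/6
  60.188.0.0/15 (60.188.0.0 - 60.189.255.255) -> GigabitEthernet0/2
More-specific entries that do NOT match:
  60.189.63.244/30 (60.189.63.244 - 60.189.63.247) does not contain 60.189.63.241
  60.189.59.224/27 (60.189.59.224 - 60.189.59.255) does not contain 60.189.63.241
  60.189.46.0/23 (60.189.46.0 - 60.189.47.255) does not contain 60.189.63.241
  60.189.56.0/22 (60.189.56.0 - 60.189.59.255) does not contain 60.189.63.241
  60.189.24.0/21 (60.189.24.0 - 60.189.31.255) does not contain 60.189.63.241
  60.189.32.0/20 (60.189.32.0 - 60.189.47.255) does not contain 60.189.63.241
  60.189.176.0/20 (60.189.176.0 - 60.189.191.255) does not contain 60.189.63.241
  60.189.0.0/19 (60.189.0.0 - 60.189.31.255) does not contain 60.189.63.241
Longest matching prefix is /15 -> interface GigabitEthernet0/2.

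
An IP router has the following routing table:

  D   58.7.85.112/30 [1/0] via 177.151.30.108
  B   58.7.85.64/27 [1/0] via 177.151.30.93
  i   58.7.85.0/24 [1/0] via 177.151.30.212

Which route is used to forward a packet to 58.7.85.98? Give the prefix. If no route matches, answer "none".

Entries matching 58.7.85.98:
  58.7.85.0/24 (58.7.85.0 - 58.7.85.255)
Most specific is 58.7.85.0/24.

58.7.85.0/24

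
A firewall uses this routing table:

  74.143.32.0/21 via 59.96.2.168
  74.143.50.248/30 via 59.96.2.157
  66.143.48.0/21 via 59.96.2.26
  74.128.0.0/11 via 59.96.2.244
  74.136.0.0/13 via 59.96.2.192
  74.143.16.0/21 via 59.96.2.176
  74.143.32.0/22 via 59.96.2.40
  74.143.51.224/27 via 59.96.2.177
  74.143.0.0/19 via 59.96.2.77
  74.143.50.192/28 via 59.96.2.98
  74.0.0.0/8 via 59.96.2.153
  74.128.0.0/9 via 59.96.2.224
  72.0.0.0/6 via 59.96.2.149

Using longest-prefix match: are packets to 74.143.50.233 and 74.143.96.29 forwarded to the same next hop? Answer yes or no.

yes

74.143.50.233: longest match 74.136.0.0/13 -> 59.96.2.192
74.143.96.29: longest match 74.136.0.0/13 -> 59.96.2.192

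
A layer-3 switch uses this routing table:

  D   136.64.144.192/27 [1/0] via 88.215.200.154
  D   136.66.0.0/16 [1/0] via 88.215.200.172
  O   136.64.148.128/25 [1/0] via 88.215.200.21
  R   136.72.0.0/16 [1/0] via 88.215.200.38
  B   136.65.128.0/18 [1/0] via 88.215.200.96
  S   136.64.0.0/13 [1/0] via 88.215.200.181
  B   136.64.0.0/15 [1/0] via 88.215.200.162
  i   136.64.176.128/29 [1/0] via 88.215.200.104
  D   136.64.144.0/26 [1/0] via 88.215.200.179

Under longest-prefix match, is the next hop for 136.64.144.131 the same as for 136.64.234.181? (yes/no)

136.64.144.131: longest match 136.64.0.0/15 -> 88.215.200.162
136.64.234.181: longest match 136.64.0.0/15 -> 88.215.200.162

yes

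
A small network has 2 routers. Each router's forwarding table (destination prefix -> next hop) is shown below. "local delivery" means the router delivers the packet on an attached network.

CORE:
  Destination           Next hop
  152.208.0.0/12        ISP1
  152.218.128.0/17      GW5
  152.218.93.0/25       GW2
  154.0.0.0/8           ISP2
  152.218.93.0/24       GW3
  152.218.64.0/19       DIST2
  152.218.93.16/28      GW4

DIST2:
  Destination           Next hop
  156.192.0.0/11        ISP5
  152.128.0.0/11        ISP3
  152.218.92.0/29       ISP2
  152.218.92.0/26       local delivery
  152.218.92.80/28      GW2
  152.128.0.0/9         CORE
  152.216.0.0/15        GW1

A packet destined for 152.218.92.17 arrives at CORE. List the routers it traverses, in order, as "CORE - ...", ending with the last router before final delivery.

CORE - DIST2

At CORE: longest match for 152.218.92.17 is 152.218.64.0/19 -> DIST2
At DIST2: longest match for 152.218.92.17 is 152.218.92.0/26 -> local delivery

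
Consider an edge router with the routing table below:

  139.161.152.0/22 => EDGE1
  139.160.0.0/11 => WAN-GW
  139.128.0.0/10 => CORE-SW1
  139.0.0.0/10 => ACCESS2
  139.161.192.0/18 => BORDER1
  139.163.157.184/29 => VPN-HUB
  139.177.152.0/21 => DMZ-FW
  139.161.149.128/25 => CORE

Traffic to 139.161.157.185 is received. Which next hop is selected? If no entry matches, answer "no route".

WAN-GW

Routes whose prefix contains 139.161.157.185:
  139.128.0.0/10 (139.128.0.0 - 139.191.255.255) -> CORE-SW1
  139.160.0.0/11 (139.160.0.0 - 139.191.255.255) -> WAN-GW
More-specific entries that do NOT match:
  139.163.157.184/29 (139.163.157.184 - 139.163.157.191) does not contain 139.161.157.185
  139.161.149.128/25 (139.161.149.128 - 139.161.149.255) does not contain 139.161.157.185
  139.161.152.0/22 (139.161.152.0 - 139.161.155.255) does not contain 139.161.157.185
  139.177.152.0/21 (139.177.152.0 - 139.177.159.255) does not contain 139.161.157.185
  139.161.192.0/18 (139.161.192.0 - 139.161.255.255) does not contain 139.161.157.185
Longest matching prefix is /11 -> next hop WAN-GW.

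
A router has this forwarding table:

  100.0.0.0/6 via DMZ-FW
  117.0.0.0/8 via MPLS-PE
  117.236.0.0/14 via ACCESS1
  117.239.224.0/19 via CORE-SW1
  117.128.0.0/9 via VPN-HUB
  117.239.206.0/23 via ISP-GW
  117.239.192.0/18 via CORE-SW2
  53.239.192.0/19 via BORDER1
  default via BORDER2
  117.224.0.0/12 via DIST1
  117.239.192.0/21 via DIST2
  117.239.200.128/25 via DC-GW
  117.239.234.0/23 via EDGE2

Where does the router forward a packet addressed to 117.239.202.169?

CORE-SW2

Routes whose prefix contains 117.239.202.169:
  0.0.0.0/0 (default, matches everything) -> BORDER2
  117.0.0.0/8 (117.0.0.0 - 117.255.255.255) -> MPLS-PE
  117.128.0.0/9 (117.128.0.0 - 117.255.255.255) -> VPN-HUB
  117.224.0.0/12 (117.224.0.0 - 117.239.255.255) -> DIST1
  117.236.0.0/14 (117.236.0.0 - 117.239.255.255) -> ACCESS1
  117.239.192.0/18 (117.239.192.0 - 117.239.255.255) -> CORE-SW2
More-specific entries that do NOT match:
  117.239.200.128/25 (117.239.200.128 - 117.239.200.255) does not contain 117.239.202.169
  117.239.206.0/23 (117.239.206.0 - 117.239.207.255) does not contain 117.239.202.169
  117.239.234.0/23 (117.239.234.0 - 117.239.235.255) does not contain 117.239.202.169
  117.239.192.0/21 (117.239.192.0 - 117.239.199.255) does not contain 117.239.202.169
  117.239.224.0/19 (117.239.224.0 - 117.239.255.255) does not contain 117.239.202.169
  53.239.192.0/19 (53.239.192.0 - 53.239.223.255) does not contain 117.239.202.169
Longest matching prefix is /18 -> next hop CORE-SW2.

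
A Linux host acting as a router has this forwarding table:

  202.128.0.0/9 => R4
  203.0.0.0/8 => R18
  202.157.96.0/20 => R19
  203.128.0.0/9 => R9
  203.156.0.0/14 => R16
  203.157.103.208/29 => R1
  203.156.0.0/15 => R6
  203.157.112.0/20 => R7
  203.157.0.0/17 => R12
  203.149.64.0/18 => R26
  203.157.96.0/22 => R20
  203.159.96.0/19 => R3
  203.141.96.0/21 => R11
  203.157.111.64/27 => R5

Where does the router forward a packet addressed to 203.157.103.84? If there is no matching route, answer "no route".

R12

Routes whose prefix contains 203.157.103.84:
  203.0.0.0/8 (203.0.0.0 - 203.255.255.255) -> R18
  203.128.0.0/9 (203.128.0.0 - 203.255.255.255) -> R9
  203.156.0.0/14 (203.156.0.0 - 203.159.255.255) -> R16
  203.156.0.0/15 (203.156.0.0 - 203.157.255.255) -> R6
  203.157.0.0/17 (203.157.0.0 - 203.157.127.255) -> R12
More-specific entries that do NOT match:
  203.157.103.208/29 (203.157.103.208 - 203.157.103.215) does not contain 203.157.103.84
  203.157.111.64/27 (203.157.111.64 - 203.157.111.95) does not contain 203.157.103.84
  203.157.96.0/22 (203.157.96.0 - 203.157.99.255) does not contain 203.157.103.84
  203.141.96.0/21 (203.141.96.0 - 203.141.103.255) does not contain 203.157.103.84
  202.157.96.0/20 (202.157.96.0 - 202.157.111.255) does not contain 203.157.103.84
  203.157.112.0/20 (203.157.112.0 - 203.157.127.255) does not contain 203.157.103.84
  203.159.96.0/19 (203.159.96.0 - 203.159.127.255) does not contain 203.157.103.84
  203.149.64.0/18 (203.149.64.0 - 203.149.127.255) does not contain 203.157.103.84
Longest matching prefix is /17 -> next hop R12.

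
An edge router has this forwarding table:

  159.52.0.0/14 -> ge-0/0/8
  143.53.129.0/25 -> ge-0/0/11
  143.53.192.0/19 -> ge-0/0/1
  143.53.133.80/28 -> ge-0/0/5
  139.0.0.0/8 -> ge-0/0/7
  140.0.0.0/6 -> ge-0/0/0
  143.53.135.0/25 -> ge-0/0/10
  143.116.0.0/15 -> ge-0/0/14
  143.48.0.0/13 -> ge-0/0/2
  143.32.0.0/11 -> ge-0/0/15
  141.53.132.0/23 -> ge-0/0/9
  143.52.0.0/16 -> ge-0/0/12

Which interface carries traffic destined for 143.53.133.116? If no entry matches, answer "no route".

Routes whose prefix contains 143.53.133.116:
  140.0.0.0/6 (140.0.0.0 - 143.255.255.255) -> ge-0/0/0
  143.32.0.0/11 (143.32.0.0 - 143.63.255.255) -> ge-0/0/15
  143.48.0.0/13 (143.48.0.0 - 143.55.255.255) -> ge-0/0/2
More-specific entries that do NOT match:
  143.53.133.80/28 (143.53.133.80 - 143.53.133.95) does not contain 143.53.133.116
  143.53.129.0/25 (143.53.129.0 - 143.53.129.127) does not contain 143.53.133.116
  143.53.135.0/25 (143.53.135.0 - 143.53.135.127) does not contain 143.53.133.116
  141.53.132.0/23 (141.53.132.0 - 141.53.133.255) does not contain 143.53.133.116
  143.53.192.0/19 (143.53.192.0 - 143.53.223.255) does not contain 143.53.133.116
  143.52.0.0/16 (143.52.0.0 - 143.52.255.255) does not contain 143.53.133.116
  143.116.0.0/15 (143.116.0.0 - 143.117.255.255) does not contain 143.53.133.116
  159.52.0.0/14 (159.52.0.0 - 159.55.255.255) does not contain 143.53.133.116
Longest matching prefix is /13 -> interface ge-0/0/2.

ge-0/0/2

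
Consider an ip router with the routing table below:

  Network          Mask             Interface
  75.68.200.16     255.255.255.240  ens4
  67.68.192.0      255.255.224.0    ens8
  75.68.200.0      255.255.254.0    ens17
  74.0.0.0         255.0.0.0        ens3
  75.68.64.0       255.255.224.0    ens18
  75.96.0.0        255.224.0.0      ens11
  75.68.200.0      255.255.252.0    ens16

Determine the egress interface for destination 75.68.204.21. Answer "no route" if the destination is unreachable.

no route

No entry's prefix contains 75.68.204.21; there is no default route.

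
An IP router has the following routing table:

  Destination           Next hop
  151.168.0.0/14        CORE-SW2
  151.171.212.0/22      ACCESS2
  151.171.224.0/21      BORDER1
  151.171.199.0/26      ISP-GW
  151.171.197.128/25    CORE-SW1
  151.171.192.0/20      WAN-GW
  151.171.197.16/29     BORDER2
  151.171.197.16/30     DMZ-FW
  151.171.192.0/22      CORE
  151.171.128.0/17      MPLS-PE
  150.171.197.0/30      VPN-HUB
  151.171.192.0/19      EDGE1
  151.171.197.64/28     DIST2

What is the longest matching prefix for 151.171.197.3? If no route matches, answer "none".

Entries matching 151.171.197.3:
  151.168.0.0/14 (151.168.0.0 - 151.171.255.255)
  151.171.128.0/17 (151.171.128.0 - 151.171.255.255)
  151.171.192.0/19 (151.171.192.0 - 151.171.223.255)
  151.171.192.0/20 (151.171.192.0 - 151.171.207.255)
Most specific is 151.171.192.0/20.

151.171.192.0/20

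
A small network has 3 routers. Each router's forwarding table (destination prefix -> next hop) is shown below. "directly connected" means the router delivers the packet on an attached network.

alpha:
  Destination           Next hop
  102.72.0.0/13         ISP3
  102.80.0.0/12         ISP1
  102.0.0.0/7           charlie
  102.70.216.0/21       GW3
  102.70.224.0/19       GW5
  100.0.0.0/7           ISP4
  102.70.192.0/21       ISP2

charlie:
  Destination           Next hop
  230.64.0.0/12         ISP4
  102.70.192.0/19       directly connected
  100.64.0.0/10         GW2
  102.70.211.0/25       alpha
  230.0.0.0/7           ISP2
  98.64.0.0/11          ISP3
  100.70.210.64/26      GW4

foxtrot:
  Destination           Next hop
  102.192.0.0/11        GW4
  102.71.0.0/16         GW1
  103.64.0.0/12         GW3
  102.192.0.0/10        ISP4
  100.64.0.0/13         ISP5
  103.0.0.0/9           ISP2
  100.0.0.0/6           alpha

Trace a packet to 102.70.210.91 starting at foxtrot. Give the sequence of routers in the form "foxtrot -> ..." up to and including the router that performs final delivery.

At foxtrot: longest match for 102.70.210.91 is 100.0.0.0/6 -> alpha
At alpha: longest match for 102.70.210.91 is 102.0.0.0/7 -> charlie
At charlie: longest match for 102.70.210.91 is 102.70.192.0/19 -> directly connected

foxtrot -> alpha -> charlie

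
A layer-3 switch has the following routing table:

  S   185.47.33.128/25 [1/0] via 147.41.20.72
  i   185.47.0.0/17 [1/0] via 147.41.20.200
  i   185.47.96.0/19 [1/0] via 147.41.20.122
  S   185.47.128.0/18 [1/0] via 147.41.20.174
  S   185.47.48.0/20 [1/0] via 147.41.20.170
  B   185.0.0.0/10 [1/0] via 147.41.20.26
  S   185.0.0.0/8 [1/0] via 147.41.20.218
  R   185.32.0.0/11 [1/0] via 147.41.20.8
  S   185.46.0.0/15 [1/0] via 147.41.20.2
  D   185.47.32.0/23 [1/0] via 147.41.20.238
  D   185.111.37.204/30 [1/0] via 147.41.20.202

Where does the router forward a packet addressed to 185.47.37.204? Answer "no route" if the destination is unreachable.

Routes whose prefix contains 185.47.37.204:
  185.0.0.0/8 (185.0.0.0 - 185.255.255.255) -> 147.41.20.218
  185.0.0.0/10 (185.0.0.0 - 185.63.255.255) -> 147.41.20.26
  185.32.0.0/11 (185.32.0.0 - 185.63.255.255) -> 147.41.20.8
  185.46.0.0/15 (185.46.0.0 - 185.47.255.255) -> 147.41.20.2
  185.47.0.0/17 (185.47.0.0 - 185.47.127.255) -> 147.41.20.200
More-specific entries that do NOT match:
  185.111.37.204/30 (185.111.37.204 - 185.111.37.207) does not contain 185.47.37.204
  185.47.33.128/25 (185.47.33.128 - 185.47.33.255) does not contain 185.47.37.204
  185.47.32.0/23 (185.47.32.0 - 185.47.33.255) does not contain 185.47.37.204
  185.47.48.0/20 (185.47.48.0 - 185.47.63.255) does not contain 185.47.37.204
  185.47.96.0/19 (185.47.96.0 - 185.47.127.255) does not contain 185.47.37.204
  185.47.128.0/18 (185.47.128.0 - 185.47.191.255) does not contain 185.47.37.204
Longest matching prefix is /17 -> next hop 147.41.20.200.

147.41.20.200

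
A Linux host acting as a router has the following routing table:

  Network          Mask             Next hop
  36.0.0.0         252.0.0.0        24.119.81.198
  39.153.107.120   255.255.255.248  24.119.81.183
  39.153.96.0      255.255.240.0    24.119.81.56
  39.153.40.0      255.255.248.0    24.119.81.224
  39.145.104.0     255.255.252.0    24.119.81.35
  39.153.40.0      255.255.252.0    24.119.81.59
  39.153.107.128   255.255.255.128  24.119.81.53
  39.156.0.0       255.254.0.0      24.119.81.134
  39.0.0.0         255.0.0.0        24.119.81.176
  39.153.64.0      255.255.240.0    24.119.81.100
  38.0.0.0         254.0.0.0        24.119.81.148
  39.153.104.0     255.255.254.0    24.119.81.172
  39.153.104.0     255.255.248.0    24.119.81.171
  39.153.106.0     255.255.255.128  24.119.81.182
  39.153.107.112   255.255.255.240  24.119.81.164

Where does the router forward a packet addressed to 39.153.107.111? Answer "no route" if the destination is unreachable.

24.119.81.171

Routes whose prefix contains 39.153.107.111:
  36.0.0.0/6 (36.0.0.0 - 39.255.255.255) -> 24.119.81.198
  38.0.0.0/7 (38.0.0.0 - 39.255.255.255) -> 24.119.81.148
  39.0.0.0/8 (39.0.0.0 - 39.255.255.255) -> 24.119.81.176
  39.153.96.0/20 (39.153.96.0 - 39.153.111.255) -> 24.119.81.56
  39.153.104.0/21 (39.153.104.0 - 39.153.111.255) -> 24.119.81.171
More-specific entries that do NOT match:
  39.153.107.120/29 (39.153.107.120 - 39.153.107.127) does not contain 39.153.107.111
  39.153.107.112/28 (39.153.107.112 - 39.153.107.127) does not contain 39.153.107.111
  39.153.107.128/25 (39.153.107.128 - 39.153.107.255) does not contain 39.153.107.111
  39.153.106.0/25 (39.153.106.0 - 39.153.106.127) does not contain 39.153.107.111
  39.153.104.0/23 (39.153.104.0 - 39.153.105.255) does not contain 39.153.107.111
  39.145.104.0/22 (39.145.104.0 - 39.145.107.255) does not contain 39.153.107.111
  39.153.40.0/22 (39.153.40.0 - 39.153.43.255) does not contain 39.153.107.111
Longest matching prefix is /21 -> next hop 24.119.81.171.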